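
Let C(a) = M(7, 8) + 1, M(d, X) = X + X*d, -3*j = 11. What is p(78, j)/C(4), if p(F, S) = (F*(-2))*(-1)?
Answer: 12/5 ≈ 2.4000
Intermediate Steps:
j = -11/3 (j = -⅓*11 = -11/3 ≈ -3.6667)
p(F, S) = 2*F (p(F, S) = -2*F*(-1) = 2*F)
C(a) = 65 (C(a) = 8*(1 + 7) + 1 = 8*8 + 1 = 64 + 1 = 65)
p(78, j)/C(4) = (2*78)/65 = 156*(1/65) = 12/5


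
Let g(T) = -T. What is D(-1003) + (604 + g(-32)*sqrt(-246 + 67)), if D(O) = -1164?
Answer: -560 + 32*I*sqrt(179) ≈ -560.0 + 428.13*I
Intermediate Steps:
D(-1003) + (604 + g(-32)*sqrt(-246 + 67)) = -1164 + (604 + (-1*(-32))*sqrt(-246 + 67)) = -1164 + (604 + 32*sqrt(-179)) = -1164 + (604 + 32*(I*sqrt(179))) = -1164 + (604 + 32*I*sqrt(179)) = -560 + 32*I*sqrt(179)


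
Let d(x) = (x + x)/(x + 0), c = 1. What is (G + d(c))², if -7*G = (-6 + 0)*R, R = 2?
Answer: 676/49 ≈ 13.796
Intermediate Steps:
G = 12/7 (G = -(-6 + 0)*2/7 = -(-6)*2/7 = -⅐*(-12) = 12/7 ≈ 1.7143)
d(x) = 2 (d(x) = (2*x)/x = 2)
(G + d(c))² = (12/7 + 2)² = (26/7)² = 676/49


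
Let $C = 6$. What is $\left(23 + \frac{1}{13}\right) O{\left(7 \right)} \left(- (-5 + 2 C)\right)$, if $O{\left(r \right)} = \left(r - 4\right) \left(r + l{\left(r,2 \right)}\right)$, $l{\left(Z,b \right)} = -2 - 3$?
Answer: $- \frac{12600}{13} \approx -969.23$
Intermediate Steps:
$l{\left(Z,b \right)} = -5$
$O{\left(r \right)} = \left(-5 + r\right) \left(-4 + r\right)$ ($O{\left(r \right)} = \left(r - 4\right) \left(r - 5\right) = \left(-4 + r\right) \left(-5 + r\right) = \left(-5 + r\right) \left(-4 + r\right)$)
$\left(23 + \frac{1}{13}\right) O{\left(7 \right)} \left(- (-5 + 2 C)\right) = \left(23 + \frac{1}{13}\right) \left(20 + 7^{2} - 63\right) \left(- (-5 + 2 \cdot 6)\right) = \left(23 + \frac{1}{13}\right) \left(20 + 49 - 63\right) \left(- (-5 + 12)\right) = \frac{300 \cdot 6 \left(\left(-1\right) 7\right)}{13} = \frac{300 \cdot 6 \left(-7\right)}{13} = \frac{300}{13} \left(-42\right) = - \frac{12600}{13}$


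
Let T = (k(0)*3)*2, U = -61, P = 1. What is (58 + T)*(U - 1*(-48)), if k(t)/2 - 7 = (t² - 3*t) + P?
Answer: -2002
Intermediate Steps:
k(t) = 16 - 6*t + 2*t² (k(t) = 14 + 2*((t² - 3*t) + 1) = 14 + 2*(1 + t² - 3*t) = 14 + (2 - 6*t + 2*t²) = 16 - 6*t + 2*t²)
T = 96 (T = ((16 - 6*0 + 2*0²)*3)*2 = ((16 + 0 + 2*0)*3)*2 = ((16 + 0 + 0)*3)*2 = (16*3)*2 = 48*2 = 96)
(58 + T)*(U - 1*(-48)) = (58 + 96)*(-61 - 1*(-48)) = 154*(-61 + 48) = 154*(-13) = -2002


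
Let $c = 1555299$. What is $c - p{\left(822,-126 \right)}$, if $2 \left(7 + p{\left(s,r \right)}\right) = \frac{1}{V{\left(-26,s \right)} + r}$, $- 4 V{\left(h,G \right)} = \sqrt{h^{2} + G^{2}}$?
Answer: $\frac{82109269532}{52793} + \frac{\sqrt{169090}}{105586} \approx 1.5553 \cdot 10^{6}$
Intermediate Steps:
$V{\left(h,G \right)} = - \frac{\sqrt{G^{2} + h^{2}}}{4}$ ($V{\left(h,G \right)} = - \frac{\sqrt{h^{2} + G^{2}}}{4} = - \frac{\sqrt{G^{2} + h^{2}}}{4}$)
$p{\left(s,r \right)} = -7 + \frac{1}{2 \left(r - \frac{\sqrt{676 + s^{2}}}{4}\right)}$ ($p{\left(s,r \right)} = -7 + \frac{1}{2 \left(- \frac{\sqrt{s^{2} + \left(-26\right)^{2}}}{4} + r\right)} = -7 + \frac{1}{2 \left(- \frac{\sqrt{s^{2} + 676}}{4} + r\right)} = -7 + \frac{1}{2 \left(- \frac{\sqrt{676 + s^{2}}}{4} + r\right)} = -7 + \frac{1}{2 \left(r - \frac{\sqrt{676 + s^{2}}}{4}\right)}$)
$c - p{\left(822,-126 \right)} = 1555299 - \frac{2 - -3528 + 7 \sqrt{676 + 822^{2}}}{- \sqrt{676 + 822^{2}} + 4 \left(-126\right)} = 1555299 - \frac{2 + 3528 + 7 \sqrt{676 + 675684}}{- \sqrt{676 + 675684} - 504} = 1555299 - \frac{2 + 3528 + 7 \sqrt{676360}}{- \sqrt{676360} - 504} = 1555299 - \frac{2 + 3528 + 7 \cdot 2 \sqrt{169090}}{- 2 \sqrt{169090} - 504} = 1555299 - \frac{2 + 3528 + 14 \sqrt{169090}}{- 2 \sqrt{169090} - 504} = 1555299 - \frac{3530 + 14 \sqrt{169090}}{-504 - 2 \sqrt{169090}}$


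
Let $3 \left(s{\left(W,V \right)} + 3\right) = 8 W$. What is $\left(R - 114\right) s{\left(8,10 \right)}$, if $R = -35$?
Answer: $- \frac{8195}{3} \approx -2731.7$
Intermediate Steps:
$s{\left(W,V \right)} = -3 + \frac{8 W}{3}$
$\left(R - 114\right) s{\left(8,10 \right)} = \left(-35 - 114\right) \left(-3 + \frac{8}{3} \cdot 8\right) = - 149 \left(-3 + \frac{64}{3}\right) = \left(-149\right) \frac{55}{3} = - \frac{8195}{3}$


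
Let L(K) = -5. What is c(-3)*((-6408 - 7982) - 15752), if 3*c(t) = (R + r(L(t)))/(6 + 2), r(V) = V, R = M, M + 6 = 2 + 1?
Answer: 30142/3 ≈ 10047.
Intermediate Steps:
M = -3 (M = -6 + (2 + 1) = -6 + 3 = -3)
R = -3
c(t) = -⅓ (c(t) = ((-3 - 5)/(6 + 2))/3 = (-8/8)/3 = (-8*⅛)/3 = (⅓)*(-1) = -⅓)
c(-3)*((-6408 - 7982) - 15752) = -((-6408 - 7982) - 15752)/3 = -(-14390 - 15752)/3 = -⅓*(-30142) = 30142/3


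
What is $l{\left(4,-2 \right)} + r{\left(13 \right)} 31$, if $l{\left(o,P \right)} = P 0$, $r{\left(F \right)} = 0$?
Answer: $0$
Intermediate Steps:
$l{\left(o,P \right)} = 0$
$l{\left(4,-2 \right)} + r{\left(13 \right)} 31 = 0 + 0 \cdot 31 = 0 + 0 = 0$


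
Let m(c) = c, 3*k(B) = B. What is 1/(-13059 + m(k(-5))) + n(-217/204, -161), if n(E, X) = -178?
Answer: -6974399/39182 ≈ -178.00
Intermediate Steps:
k(B) = B/3
1/(-13059 + m(k(-5))) + n(-217/204, -161) = 1/(-13059 + (⅓)*(-5)) - 178 = 1/(-13059 - 5/3) - 178 = 1/(-39182/3) - 178 = -3/39182 - 178 = -6974399/39182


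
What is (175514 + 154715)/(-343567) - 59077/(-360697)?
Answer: -98815701954/123923586199 ≈ -0.79739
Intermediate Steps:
(175514 + 154715)/(-343567) - 59077/(-360697) = 330229*(-1/343567) - 59077*(-1/360697) = -330229/343567 + 59077/360697 = -98815701954/123923586199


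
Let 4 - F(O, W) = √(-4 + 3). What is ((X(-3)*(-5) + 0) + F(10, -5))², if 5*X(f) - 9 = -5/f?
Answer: 391/9 + 40*I/3 ≈ 43.444 + 13.333*I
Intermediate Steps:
F(O, W) = 4 - I (F(O, W) = 4 - √(-4 + 3) = 4 - √(-1) = 4 - I)
X(f) = 9/5 - 1/f (X(f) = 9/5 + (-5/f)/5 = 9/5 - 1/f)
((X(-3)*(-5) + 0) + F(10, -5))² = (((9/5 - 1/(-3))*(-5) + 0) + (4 - I))² = (((9/5 - 1*(-⅓))*(-5) + 0) + (4 - I))² = (((9/5 + ⅓)*(-5) + 0) + (4 - I))² = (((32/15)*(-5) + 0) + (4 - I))² = ((-32/3 + 0) + (4 - I))² = (-32/3 + (4 - I))² = (-20/3 - I)²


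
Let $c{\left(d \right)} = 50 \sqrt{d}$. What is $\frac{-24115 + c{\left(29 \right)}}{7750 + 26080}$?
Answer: $- \frac{4823}{6766} + \frac{5 \sqrt{29}}{3383} \approx -0.70487$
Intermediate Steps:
$\frac{-24115 + c{\left(29 \right)}}{7750 + 26080} = \frac{-24115 + 50 \sqrt{29}}{7750 + 26080} = \frac{-24115 + 50 \sqrt{29}}{33830} = \left(-24115 + 50 \sqrt{29}\right) \frac{1}{33830} = - \frac{4823}{6766} + \frac{5 \sqrt{29}}{3383}$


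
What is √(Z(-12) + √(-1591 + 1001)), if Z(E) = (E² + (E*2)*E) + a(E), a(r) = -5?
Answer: √(427 + I*√590) ≈ 20.672 + 0.5875*I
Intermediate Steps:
Z(E) = -5 + 3*E² (Z(E) = (E² + (E*2)*E) - 5 = (E² + (2*E)*E) - 5 = (E² + 2*E²) - 5 = 3*E² - 5 = -5 + 3*E²)
√(Z(-12) + √(-1591 + 1001)) = √((-5 + 3*(-12)²) + √(-1591 + 1001)) = √((-5 + 3*144) + √(-590)) = √((-5 + 432) + I*√590) = √(427 + I*√590)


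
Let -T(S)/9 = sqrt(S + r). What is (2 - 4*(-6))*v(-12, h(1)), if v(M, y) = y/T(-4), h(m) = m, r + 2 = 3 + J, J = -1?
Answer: 13*I/9 ≈ 1.4444*I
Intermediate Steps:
r = 0 (r = -2 + (3 - 1) = -2 + 2 = 0)
T(S) = -9*sqrt(S) (T(S) = -9*sqrt(S + 0) = -9*sqrt(S))
v(M, y) = I*y/18 (v(M, y) = y/((-18*I)) = y*(I/18) = I*y/18)
(2 - 4*(-6))*v(-12, h(1)) = (2 - 4*(-6))*((1/18)*I*1) = (2 + 24)*(I/18) = 26*(I/18) = 13*I/9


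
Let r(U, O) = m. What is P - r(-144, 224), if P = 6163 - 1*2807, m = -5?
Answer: 3361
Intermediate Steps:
r(U, O) = -5
P = 3356 (P = 6163 - 2807 = 3356)
P - r(-144, 224) = 3356 - 1*(-5) = 3356 + 5 = 3361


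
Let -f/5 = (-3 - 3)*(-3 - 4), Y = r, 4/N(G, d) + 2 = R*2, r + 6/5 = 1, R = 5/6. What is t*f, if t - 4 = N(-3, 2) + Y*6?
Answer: 1932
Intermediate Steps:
R = 5/6 (R = 5*(1/6) = 5/6 ≈ 0.83333)
r = -1/5 (r = -6/5 + 1 = -1/5 ≈ -0.20000)
N(G, d) = -12 (N(G, d) = 4/(-2 + (5/6)*2) = 4/(-2 + 5/3) = 4/(-1/3) = 4*(-3) = -12)
Y = -1/5 ≈ -0.20000
f = -210 (f = -5*(-3 - 3)*(-3 - 4) = -(-30)*(-7) = -5*42 = -210)
t = -46/5 (t = 4 + (-12 - 1/5*6) = 4 + (-12 - 6/5) = 4 - 66/5 = -46/5 ≈ -9.2000)
t*f = -46/5*(-210) = 1932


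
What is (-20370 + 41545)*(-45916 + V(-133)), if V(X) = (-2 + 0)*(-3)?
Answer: -972144250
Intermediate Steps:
V(X) = 6 (V(X) = -2*(-3) = 6)
(-20370 + 41545)*(-45916 + V(-133)) = (-20370 + 41545)*(-45916 + 6) = 21175*(-45910) = -972144250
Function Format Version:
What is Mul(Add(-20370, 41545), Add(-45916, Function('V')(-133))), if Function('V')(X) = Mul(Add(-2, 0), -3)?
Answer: -972144250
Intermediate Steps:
Function('V')(X) = 6 (Function('V')(X) = Mul(-2, -3) = 6)
Mul(Add(-20370, 41545), Add(-45916, Function('V')(-133))) = Mul(Add(-20370, 41545), Add(-45916, 6)) = Mul(21175, -45910) = -972144250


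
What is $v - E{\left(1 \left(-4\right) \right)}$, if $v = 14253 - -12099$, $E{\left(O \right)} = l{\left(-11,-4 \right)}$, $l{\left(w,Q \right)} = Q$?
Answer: $26356$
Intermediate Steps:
$E{\left(O \right)} = -4$
$v = 26352$ ($v = 14253 + 12099 = 26352$)
$v - E{\left(1 \left(-4\right) \right)} = 26352 - -4 = 26352 + 4 = 26356$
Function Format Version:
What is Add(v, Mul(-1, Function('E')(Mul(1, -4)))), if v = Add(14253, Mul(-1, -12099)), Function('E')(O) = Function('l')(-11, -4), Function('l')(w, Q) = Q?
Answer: 26356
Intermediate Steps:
Function('E')(O) = -4
v = 26352 (v = Add(14253, 12099) = 26352)
Add(v, Mul(-1, Function('E')(Mul(1, -4)))) = Add(26352, Mul(-1, -4)) = Add(26352, 4) = 26356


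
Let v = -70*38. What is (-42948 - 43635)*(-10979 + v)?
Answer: 1180905537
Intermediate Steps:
v = -2660
(-42948 - 43635)*(-10979 + v) = (-42948 - 43635)*(-10979 - 2660) = -86583*(-13639) = 1180905537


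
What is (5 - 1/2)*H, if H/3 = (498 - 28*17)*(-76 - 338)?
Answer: -122958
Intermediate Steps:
H = -27324 (H = 3*((498 - 28*17)*(-76 - 338)) = 3*((498 - 476)*(-414)) = 3*(22*(-414)) = 3*(-9108) = -27324)
(5 - 1/2)*H = (5 - 1/2)*(-27324) = (5 - 1*½)*(-27324) = (5 - ½)*(-27324) = (9/2)*(-27324) = -122958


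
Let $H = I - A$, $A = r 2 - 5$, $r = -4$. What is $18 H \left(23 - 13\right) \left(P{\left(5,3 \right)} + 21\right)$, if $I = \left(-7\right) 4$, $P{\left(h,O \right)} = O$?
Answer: $-64800$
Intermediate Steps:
$A = -13$ ($A = \left(-4\right) 2 - 5 = -8 - 5 = -13$)
$I = -28$
$H = -15$ ($H = -28 - -13 = -28 + 13 = -15$)
$18 H \left(23 - 13\right) \left(P{\left(5,3 \right)} + 21\right) = 18 \left(-15\right) \left(23 - 13\right) \left(3 + 21\right) = - 270 \cdot 10 \cdot 24 = \left(-270\right) 240 = -64800$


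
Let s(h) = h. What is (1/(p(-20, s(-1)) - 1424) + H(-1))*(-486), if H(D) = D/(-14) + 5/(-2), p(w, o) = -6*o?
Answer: 5859459/4963 ≈ 1180.6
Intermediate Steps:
H(D) = -5/2 - D/14 (H(D) = D*(-1/14) + 5*(-½) = -D/14 - 5/2 = -5/2 - D/14)
(1/(p(-20, s(-1)) - 1424) + H(-1))*(-486) = (1/(-6*(-1) - 1424) + (-5/2 - 1/14*(-1)))*(-486) = (1/(6 - 1424) + (-5/2 + 1/14))*(-486) = (1/(-1418) - 17/7)*(-486) = (-1/1418 - 17/7)*(-486) = -24113/9926*(-486) = 5859459/4963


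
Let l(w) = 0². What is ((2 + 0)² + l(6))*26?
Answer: 104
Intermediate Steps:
l(w) = 0
((2 + 0)² + l(6))*26 = ((2 + 0)² + 0)*26 = (2² + 0)*26 = (4 + 0)*26 = 4*26 = 104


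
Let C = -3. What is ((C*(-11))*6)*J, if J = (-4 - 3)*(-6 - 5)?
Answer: 15246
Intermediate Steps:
J = 77 (J = -7*(-11) = 77)
((C*(-11))*6)*J = (-3*(-11)*6)*77 = (33*6)*77 = 198*77 = 15246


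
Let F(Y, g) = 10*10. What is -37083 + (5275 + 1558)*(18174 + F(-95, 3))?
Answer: 124829159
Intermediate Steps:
F(Y, g) = 100
-37083 + (5275 + 1558)*(18174 + F(-95, 3)) = -37083 + (5275 + 1558)*(18174 + 100) = -37083 + 6833*18274 = -37083 + 124866242 = 124829159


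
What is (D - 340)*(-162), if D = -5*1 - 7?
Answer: 57024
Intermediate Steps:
D = -12 (D = -5 - 7 = -12)
(D - 340)*(-162) = (-12 - 340)*(-162) = -352*(-162) = 57024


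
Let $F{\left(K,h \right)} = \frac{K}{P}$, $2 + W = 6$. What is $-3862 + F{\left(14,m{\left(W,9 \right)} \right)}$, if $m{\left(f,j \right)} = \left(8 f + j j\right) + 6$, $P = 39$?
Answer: $- \frac{150604}{39} \approx -3861.6$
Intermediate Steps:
$W = 4$ ($W = -2 + 6 = 4$)
$m{\left(f,j \right)} = 6 + j^{2} + 8 f$ ($m{\left(f,j \right)} = \left(8 f + j^{2}\right) + 6 = \left(j^{2} + 8 f\right) + 6 = 6 + j^{2} + 8 f$)
$F{\left(K,h \right)} = \frac{K}{39}$
$-3862 + F{\left(14,m{\left(W,9 \right)} \right)} = -3862 + \frac{1}{39} \cdot 14 = -3862 + \frac{14}{39} = - \frac{150604}{39}$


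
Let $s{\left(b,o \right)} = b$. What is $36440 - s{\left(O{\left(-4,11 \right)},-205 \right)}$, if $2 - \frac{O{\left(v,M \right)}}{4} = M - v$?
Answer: $36492$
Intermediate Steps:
$O{\left(v,M \right)} = 8 - 4 M + 4 v$ ($O{\left(v,M \right)} = 8 - 4 \left(M - v\right) = 8 - \left(- 4 v + 4 M\right) = 8 - 4 M + 4 v$)
$36440 - s{\left(O{\left(-4,11 \right)},-205 \right)} = 36440 - \left(8 - 44 + 4 \left(-4\right)\right) = 36440 - \left(8 - 44 - 16\right) = 36440 - -52 = 36440 + 52 = 36492$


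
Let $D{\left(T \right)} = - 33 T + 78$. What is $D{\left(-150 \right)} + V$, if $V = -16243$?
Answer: $-11215$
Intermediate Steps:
$D{\left(T \right)} = 78 - 33 T$
$D{\left(-150 \right)} + V = \left(78 - -4950\right) - 16243 = \left(78 + 4950\right) - 16243 = 5028 - 16243 = -11215$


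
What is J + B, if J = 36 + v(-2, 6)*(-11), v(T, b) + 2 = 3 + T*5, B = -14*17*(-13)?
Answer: 3229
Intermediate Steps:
B = 3094 (B = -238*(-13) = 3094)
v(T, b) = 1 + 5*T (v(T, b) = -2 + (3 + T*5) = -2 + (3 + 5*T) = 1 + 5*T)
J = 135 (J = 36 + (1 + 5*(-2))*(-11) = 36 + (1 - 10)*(-11) = 36 - 9*(-11) = 36 + 99 = 135)
J + B = 135 + 3094 = 3229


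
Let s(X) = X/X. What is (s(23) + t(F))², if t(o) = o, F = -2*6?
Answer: 121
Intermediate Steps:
s(X) = 1
F = -12
(s(23) + t(F))² = (1 - 12)² = (-11)² = 121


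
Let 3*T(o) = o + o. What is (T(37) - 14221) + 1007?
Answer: -39568/3 ≈ -13189.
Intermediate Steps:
T(o) = 2*o/3 (T(o) = (o + o)/3 = (2*o)/3 = 2*o/3)
(T(37) - 14221) + 1007 = ((2/3)*37 - 14221) + 1007 = (74/3 - 14221) + 1007 = -42589/3 + 1007 = -39568/3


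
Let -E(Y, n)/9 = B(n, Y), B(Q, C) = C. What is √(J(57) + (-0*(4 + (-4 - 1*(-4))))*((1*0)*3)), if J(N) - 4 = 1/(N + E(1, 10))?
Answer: √579/12 ≈ 2.0052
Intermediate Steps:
E(Y, n) = -9*Y
J(N) = 4 + 1/(-9 + N) (J(N) = 4 + 1/(N - 9*1) = 4 + 1/(N - 9) = 4 + 1/(-9 + N))
√(J(57) + (-0*(4 + (-4 - 1*(-4))))*((1*0)*3)) = √((-35 + 4*57)/(-9 + 57) + (-0*(4 + (-4 - 1*(-4))))*((1*0)*3)) = √((-35 + 228)/48 + (-0*(4 + (-4 + 4)))*(0*3)) = √((1/48)*193 - 0*(4 + 0)*0) = √(193/48 - 0*4*0) = √(193/48 - 5*0*0) = √(193/48 + 0*0) = √(193/48 + 0) = √(193/48) = √579/12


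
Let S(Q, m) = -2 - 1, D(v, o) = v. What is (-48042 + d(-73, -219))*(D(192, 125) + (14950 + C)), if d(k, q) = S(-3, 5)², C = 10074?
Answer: -1211200128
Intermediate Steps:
S(Q, m) = -3
d(k, q) = 9 (d(k, q) = (-3)² = 9)
(-48042 + d(-73, -219))*(D(192, 125) + (14950 + C)) = (-48042 + 9)*(192 + (14950 + 10074)) = -48033*(192 + 25024) = -48033*25216 = -1211200128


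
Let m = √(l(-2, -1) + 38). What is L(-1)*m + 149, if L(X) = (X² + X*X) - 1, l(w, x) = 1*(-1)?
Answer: 149 + √37 ≈ 155.08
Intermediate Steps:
l(w, x) = -1
m = √37 (m = √(-1 + 38) = √37 ≈ 6.0828)
L(X) = -1 + 2*X² (L(X) = (X² + X²) - 1 = 2*X² - 1 = -1 + 2*X²)
L(-1)*m + 149 = (-1 + 2*(-1)²)*√37 + 149 = (-1 + 2*1)*√37 + 149 = (-1 + 2)*√37 + 149 = 1*√37 + 149 = √37 + 149 = 149 + √37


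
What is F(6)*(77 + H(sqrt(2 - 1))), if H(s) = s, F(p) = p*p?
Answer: 2808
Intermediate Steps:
F(p) = p**2
F(6)*(77 + H(sqrt(2 - 1))) = 6**2*(77 + sqrt(2 - 1)) = 36*(77 + sqrt(1)) = 36*(77 + 1) = 36*78 = 2808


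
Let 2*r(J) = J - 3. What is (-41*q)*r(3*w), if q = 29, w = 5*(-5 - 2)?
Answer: 64206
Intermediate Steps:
w = -35 (w = 5*(-7) = -35)
r(J) = -3/2 + J/2 (r(J) = (J - 3)/2 = (-3 + J)/2 = -3/2 + J/2)
(-41*q)*r(3*w) = (-41*29)*(-3/2 + (3*(-35))/2) = -1189*(-3/2 + (½)*(-105)) = -1189*(-3/2 - 105/2) = -1189*(-54) = 64206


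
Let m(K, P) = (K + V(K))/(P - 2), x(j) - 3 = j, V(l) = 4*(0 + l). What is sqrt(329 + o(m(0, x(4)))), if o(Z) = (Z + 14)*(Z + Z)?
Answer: sqrt(329) ≈ 18.138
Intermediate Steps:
V(l) = 4*l
x(j) = 3 + j
m(K, P) = 5*K/(-2 + P) (m(K, P) = (K + 4*K)/(P - 2) = (5*K)/(-2 + P) = 5*K/(-2 + P))
o(Z) = 2*Z*(14 + Z) (o(Z) = (14 + Z)*(2*Z) = 2*Z*(14 + Z))
sqrt(329 + o(m(0, x(4)))) = sqrt(329 + 2*(5*0/(-2 + (3 + 4)))*(14 + 5*0/(-2 + (3 + 4)))) = sqrt(329 + 2*(5*0/(-2 + 7))*(14 + 5*0/(-2 + 7))) = sqrt(329 + 2*(5*0/5)*(14 + 5*0/5)) = sqrt(329 + 2*(5*0*(1/5))*(14 + 5*0*(1/5))) = sqrt(329 + 2*0*(14 + 0)) = sqrt(329 + 2*0*14) = sqrt(329 + 0) = sqrt(329)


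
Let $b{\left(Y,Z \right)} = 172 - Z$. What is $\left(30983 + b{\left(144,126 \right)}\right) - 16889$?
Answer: $14140$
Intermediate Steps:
$\left(30983 + b{\left(144,126 \right)}\right) - 16889 = \left(30983 + \left(172 - 126\right)\right) - 16889 = \left(30983 + 46\right) - 16889 = 31029 - 16889 = 14140$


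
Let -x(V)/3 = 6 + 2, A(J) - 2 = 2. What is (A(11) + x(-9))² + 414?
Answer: 814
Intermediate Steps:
A(J) = 4 (A(J) = 2 + 2 = 4)
x(V) = -24 (x(V) = -3*(6 + 2) = -3*8 = -24)
(A(11) + x(-9))² + 414 = (4 - 24)² + 414 = (-20)² + 414 = 400 + 414 = 814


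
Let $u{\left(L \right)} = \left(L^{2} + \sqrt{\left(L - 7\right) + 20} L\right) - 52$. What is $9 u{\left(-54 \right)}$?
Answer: $25776 - 486 i \sqrt{41} \approx 25776.0 - 3111.9 i$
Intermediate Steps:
$u{\left(L \right)} = -52 + L^{2} + L \sqrt{13 + L}$ ($u{\left(L \right)} = \left(L^{2} + \sqrt{\left(-7 + L\right) + 20} L\right) - 52 = \left(L^{2} + \sqrt{13 + L} L\right) - 52 = \left(L^{2} + L \sqrt{13 + L}\right) - 52 = -52 + L^{2} + L \sqrt{13 + L}$)
$9 u{\left(-54 \right)} = 9 \left(-52 + \left(-54\right)^{2} - 54 \sqrt{13 - 54}\right) = 9 \left(-52 + 2916 - 54 \sqrt{-41}\right) = 9 \left(-52 + 2916 - 54 i \sqrt{41}\right) = 9 \left(2864 - 54 i \sqrt{41}\right) = 25776 - 486 i \sqrt{41}$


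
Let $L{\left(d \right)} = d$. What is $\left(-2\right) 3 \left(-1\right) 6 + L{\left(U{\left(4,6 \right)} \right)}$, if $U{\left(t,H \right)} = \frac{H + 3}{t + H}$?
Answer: $\frac{369}{10} \approx 36.9$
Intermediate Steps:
$U{\left(t,H \right)} = \frac{3 + H}{H + t}$
$\left(-2\right) 3 \left(-1\right) 6 + L{\left(U{\left(4,6 \right)} \right)} = \left(-2\right) 3 \left(-1\right) 6 + \frac{3 + 6}{6 + 4} = \left(-6\right) \left(-1\right) 6 + \frac{1}{10} \cdot 9 = 6 \cdot 6 + \frac{1}{10} \cdot 9 = 36 + \frac{9}{10} = \frac{369}{10}$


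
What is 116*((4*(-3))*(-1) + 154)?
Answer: 19256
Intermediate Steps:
116*((4*(-3))*(-1) + 154) = 116*(-12*(-1) + 154) = 116*(12 + 154) = 116*166 = 19256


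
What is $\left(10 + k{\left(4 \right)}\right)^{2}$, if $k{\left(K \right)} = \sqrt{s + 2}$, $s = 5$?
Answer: $\left(10 + \sqrt{7}\right)^{2} \approx 159.92$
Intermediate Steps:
$k{\left(K \right)} = \sqrt{7}$ ($k{\left(K \right)} = \sqrt{5 + 2} = \sqrt{7}$)
$\left(10 + k{\left(4 \right)}\right)^{2} = \left(10 + \sqrt{7}\right)^{2}$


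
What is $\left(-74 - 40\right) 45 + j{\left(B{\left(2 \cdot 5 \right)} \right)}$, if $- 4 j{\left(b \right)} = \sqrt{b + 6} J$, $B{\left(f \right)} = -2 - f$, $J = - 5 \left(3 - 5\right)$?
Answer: $-5130 - \frac{5 i \sqrt{6}}{2} \approx -5130.0 - 6.1237 i$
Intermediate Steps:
$J = 10$ ($J = \left(-5\right) \left(-2\right) = 10$)
$j{\left(b \right)} = - \frac{5 \sqrt{6 + b}}{2}$ ($j{\left(b \right)} = - \frac{\sqrt{b + 6} \cdot 10}{4} = - \frac{\sqrt{6 + b} 10}{4} = - \frac{10 \sqrt{6 + b}}{4} = - \frac{5 \sqrt{6 + b}}{2}$)
$\left(-74 - 40\right) 45 + j{\left(B{\left(2 \cdot 5 \right)} \right)} = \left(-74 - 40\right) 45 - \frac{5 \sqrt{6 - \left(2 + 2 \cdot 5\right)}}{2} = \left(-74 - 40\right) 45 - \frac{5 \sqrt{6 - 12}}{2} = \left(-114\right) 45 - \frac{5 \sqrt{6 - 12}}{2} = -5130 - \frac{5 \sqrt{6 - 12}}{2} = -5130 - \frac{5 \sqrt{-6}}{2} = -5130 - \frac{5 i \sqrt{6}}{2}$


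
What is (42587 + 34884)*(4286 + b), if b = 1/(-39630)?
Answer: 13158773101309/39630 ≈ 3.3204e+8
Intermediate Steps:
b = -1/39630 ≈ -2.5233e-5
(42587 + 34884)*(4286 + b) = (42587 + 34884)*(4286 - 1/39630) = 77471*(169854179/39630) = 13158773101309/39630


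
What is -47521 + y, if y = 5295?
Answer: -42226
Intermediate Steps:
-47521 + y = -47521 + 5295 = -42226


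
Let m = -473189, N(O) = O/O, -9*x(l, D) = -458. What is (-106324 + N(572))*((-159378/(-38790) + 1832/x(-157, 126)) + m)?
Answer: 108410743613662/2155 ≈ 5.0307e+10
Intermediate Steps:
x(l, D) = 458/9 (x(l, D) = -1/9*(-458) = 458/9)
N(O) = 1
(-106324 + N(572))*((-159378/(-38790) + 1832/x(-157, 126)) + m) = (-106324 + 1)*((-159378/(-38790) + 1832/(458/9)) - 473189) = -106323*((-159378*(-1/38790) + 1832*(9/458)) - 473189) = -106323*((26563/6465 + 36) - 473189) = -106323*(259303/6465 - 473189) = -106323*(-3058907582/6465) = 108410743613662/2155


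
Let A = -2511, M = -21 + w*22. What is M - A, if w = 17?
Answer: 2864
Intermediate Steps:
M = 353 (M = -21 + 17*22 = -21 + 374 = 353)
M - A = 353 - 1*(-2511) = 353 + 2511 = 2864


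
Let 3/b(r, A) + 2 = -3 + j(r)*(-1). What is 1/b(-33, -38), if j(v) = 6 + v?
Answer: 22/3 ≈ 7.3333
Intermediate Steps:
b(r, A) = 3/(-11 - r) (b(r, A) = 3/(-2 + (-3 + (6 + r)*(-1))) = 3/(-2 + (-3 + (-6 - r))) = 3/(-2 + (-9 - r)) = 3/(-11 - r))
1/b(-33, -38) = 1/(-3/(11 - 33)) = 1/(-3/(-22)) = 1/(-3*(-1/22)) = 1/(3/22) = 22/3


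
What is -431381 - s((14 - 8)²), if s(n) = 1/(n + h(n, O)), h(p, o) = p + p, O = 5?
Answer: -46589149/108 ≈ -4.3138e+5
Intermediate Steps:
h(p, o) = 2*p
s(n) = 1/(3*n) (s(n) = 1/(n + 2*n) = 1/(3*n))
-431381 - s((14 - 8)²) = -431381 - 1/(3*((14 - 8)²)) = -431381 - 1/(3*(6²)) = -431381 - 1/(3*36) = -431381 - 1*1/108 = -431381 - 1/108 = -46589149/108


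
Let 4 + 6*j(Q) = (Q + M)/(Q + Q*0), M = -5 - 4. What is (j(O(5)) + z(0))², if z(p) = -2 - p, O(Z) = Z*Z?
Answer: 4096/625 ≈ 6.5536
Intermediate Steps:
M = -9
O(Z) = Z²
j(Q) = -⅔ + (-9 + Q)/(6*Q) (j(Q) = -⅔ + ((Q - 9)/(Q + Q*0))/6 = -⅔ + ((-9 + Q)/(Q + 0))/6 = -⅔ + ((-9 + Q)/Q)/6 = -⅔ + (-9 + Q)/(6*Q))
(j(O(5)) + z(0))² = ((-3 - 1*5²)/(2*(5²)) + (-2 - 1*0))² = ((½)*(-3 - 1*25)/25 + (-2 + 0))² = ((½)*(1/25)*(-3 - 25) - 2)² = ((½)*(1/25)*(-28) - 2)² = (-14/25 - 2)² = (-64/25)² = 4096/625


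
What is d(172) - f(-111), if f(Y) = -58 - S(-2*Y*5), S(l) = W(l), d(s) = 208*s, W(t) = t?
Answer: 36944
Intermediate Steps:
S(l) = l
f(Y) = -58 + 10*Y (f(Y) = -58 - (-2*Y)*5 = -58 - (-10)*Y = -58 + 10*Y)
d(172) - f(-111) = 208*172 - (-58 + 10*(-111)) = 35776 - (-58 - 1110) = 35776 - 1*(-1168) = 35776 + 1168 = 36944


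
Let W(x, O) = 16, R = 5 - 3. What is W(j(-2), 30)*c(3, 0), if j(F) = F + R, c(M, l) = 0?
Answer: 0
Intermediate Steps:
R = 2
j(F) = 2 + F (j(F) = F + 2 = 2 + F)
W(j(-2), 30)*c(3, 0) = 16*0 = 0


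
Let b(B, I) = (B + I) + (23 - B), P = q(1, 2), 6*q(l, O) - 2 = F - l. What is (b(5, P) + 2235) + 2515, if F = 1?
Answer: 14320/3 ≈ 4773.3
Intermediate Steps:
q(l, O) = ½ - l/6 (q(l, O) = ⅓ + (1 - l)/6 = ⅓ + (⅙ - l/6) = ½ - l/6)
P = ⅓ (P = ½ - ⅙*1 = ½ - ⅙ = ⅓ ≈ 0.33333)
b(B, I) = 23 + I
(b(5, P) + 2235) + 2515 = ((23 + ⅓) + 2235) + 2515 = (70/3 + 2235) + 2515 = 6775/3 + 2515 = 14320/3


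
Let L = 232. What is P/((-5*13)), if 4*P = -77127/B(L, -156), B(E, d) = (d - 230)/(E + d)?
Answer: -1465413/25090 ≈ -58.406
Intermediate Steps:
B(E, d) = (-230 + d)/(E + d)
P = 1465413/386 (P = (-77127*(232 - 156)/(-230 - 156))/4 = (-77127/(-386/76))/4 = (-77127/((1/76)*(-386)))/4 = (-77127/(-193/38))/4 = (-77127*(-38/193))/4 = (¼)*(2930826/193) = 1465413/386 ≈ 3796.4)
P/((-5*13)) = 1465413/(386*((-5*13))) = (1465413/386)/(-65) = (1465413/386)*(-1/65) = -1465413/25090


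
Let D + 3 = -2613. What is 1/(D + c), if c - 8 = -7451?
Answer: -1/10059 ≈ -9.9413e-5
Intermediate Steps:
c = -7443 (c = 8 - 7451 = -7443)
D = -2616 (D = -3 - 2613 = -2616)
1/(D + c) = 1/(-2616 - 7443) = 1/(-10059) = -1/10059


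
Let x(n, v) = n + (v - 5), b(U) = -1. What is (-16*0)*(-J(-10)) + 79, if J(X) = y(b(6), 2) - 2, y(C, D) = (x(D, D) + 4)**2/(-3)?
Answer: 79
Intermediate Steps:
x(n, v) = -5 + n + v (x(n, v) = n + (-5 + v) = -5 + n + v)
y(C, D) = -(-1 + 2*D)**2/3 (y(C, D) = ((-5 + D + D) + 4)**2/(-3) = ((-5 + 2*D) + 4)**2*(-1/3) = (-1 + 2*D)**2*(-1/3) = -(-1 + 2*D)**2/3)
J(X) = -5 (J(X) = -(-1 + 2*2)**2/3 - 2 = -(-1 + 4)**2/3 - 2 = -1/3*3**2 - 2 = -1/3*9 - 2 = -3 - 2 = -5)
(-16*0)*(-J(-10)) + 79 = (-16*0)*(-1*(-5)) + 79 = 0*5 + 79 = 0 + 79 = 79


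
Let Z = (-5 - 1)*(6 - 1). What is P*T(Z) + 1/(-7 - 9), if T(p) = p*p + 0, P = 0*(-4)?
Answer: -1/16 ≈ -0.062500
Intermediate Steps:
Z = -30 (Z = -6*5 = -30)
P = 0
T(p) = p**2 (T(p) = p**2 + 0 = p**2)
P*T(Z) + 1/(-7 - 9) = 0*(-30)**2 + 1/(-7 - 9) = 0*900 + 1/(-16) = 0 - 1/16 = -1/16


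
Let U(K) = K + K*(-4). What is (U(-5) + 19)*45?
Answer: 1530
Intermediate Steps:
U(K) = -3*K (U(K) = K - 4*K = -3*K)
(U(-5) + 19)*45 = (-3*(-5) + 19)*45 = (15 + 19)*45 = 34*45 = 1530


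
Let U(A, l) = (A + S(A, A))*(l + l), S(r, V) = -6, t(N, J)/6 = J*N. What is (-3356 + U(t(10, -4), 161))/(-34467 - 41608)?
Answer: 82568/76075 ≈ 1.0854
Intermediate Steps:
t(N, J) = 6*J*N (t(N, J) = 6*(J*N) = 6*J*N)
U(A, l) = 2*l*(-6 + A) (U(A, l) = (A - 6)*(l + l) = (-6 + A)*(2*l) = 2*l*(-6 + A))
(-3356 + U(t(10, -4), 161))/(-34467 - 41608) = (-3356 + 2*161*(-6 + 6*(-4)*10))/(-34467 - 41608) = (-3356 + 2*161*(-6 - 240))/(-76075) = (-3356 + 2*161*(-246))*(-1/76075) = (-3356 - 79212)*(-1/76075) = -82568*(-1/76075) = 82568/76075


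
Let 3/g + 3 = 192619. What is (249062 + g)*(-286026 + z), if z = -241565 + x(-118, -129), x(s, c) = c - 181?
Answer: -25325166871666695/192616 ≈ -1.3148e+11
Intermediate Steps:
x(s, c) = -181 + c
g = 3/192616 (g = 3/(-3 + 192619) = 3/192616 ≈ 1.5575e-5)
z = -241875 (z = -241565 + (-181 - 129) = -241565 - 310 = -241875)
(249062 + g)*(-286026 + z) = (249062 + 3/192616)*(-286026 - 241875) = (47973326195/192616)*(-527901) = -25325166871666695/192616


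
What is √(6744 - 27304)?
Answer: 4*I*√1285 ≈ 143.39*I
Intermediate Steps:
√(6744 - 27304) = √(-20560) = 4*I*√1285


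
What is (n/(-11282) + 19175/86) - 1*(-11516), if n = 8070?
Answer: 5694530181/485126 ≈ 11738.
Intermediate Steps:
(n/(-11282) + 19175/86) - 1*(-11516) = (8070/(-11282) + 19175/86) - 1*(-11516) = (8070*(-1/11282) + 19175*(1/86)) + 11516 = (-4035/5641 + 19175/86) + 11516 = 107819165/485126 + 11516 = 5694530181/485126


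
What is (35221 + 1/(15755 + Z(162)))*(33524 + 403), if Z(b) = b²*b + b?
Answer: 5099352963098742/4267445 ≈ 1.1949e+9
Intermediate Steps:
Z(b) = b + b³ (Z(b) = b³ + b = b + b³)
(35221 + 1/(15755 + Z(162)))*(33524 + 403) = (35221 + 1/(15755 + (162 + 162³)))*(33524 + 403) = (35221 + 1/(15755 + (162 + 4251528)))*33927 = (35221 + 1/(15755 + 4251690))*33927 = (35221 + 1/4267445)*33927 = (150303680346/4267445)*33927 = 5099352963098742/4267445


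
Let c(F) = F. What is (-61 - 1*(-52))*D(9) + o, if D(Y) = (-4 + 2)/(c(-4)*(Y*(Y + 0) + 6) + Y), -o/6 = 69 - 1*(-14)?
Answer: -56280/113 ≈ -498.05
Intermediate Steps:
o = -498 (o = -6*(69 - 1*(-14)) = -6*(69 + 14) = -6*83 = -498)
D(Y) = -2/(-24 + Y - 4*Y²) (D(Y) = (-4 + 2)/(-4*(Y*(Y + 0) + 6) + Y) = -2/(-4*(Y*Y + 6) + Y) = -2/(-4*(Y² + 6) + Y) = -2/(-4*(6 + Y²) + Y) = -2/((-24 - 4*Y²) + Y) = -2/(-24 + Y - 4*Y²))
(-61 - 1*(-52))*D(9) + o = (-61 - 1*(-52))*(2/(24 - 1*9 + 4*9²)) - 498 = (-61 + 52)*(2/(24 - 9 + 4*81)) - 498 = -18/(24 - 9 + 324) - 498 = -18/339 - 498 = -9*2/339 - 498 = -6/113 - 498 = -56280/113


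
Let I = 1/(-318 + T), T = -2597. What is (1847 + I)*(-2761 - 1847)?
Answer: -24809490432/2915 ≈ -8.5110e+6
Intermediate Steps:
I = -1/2915 (I = 1/(-318 - 2597) = 1/(-2915) = -1/2915 ≈ -0.00034305)
(1847 + I)*(-2761 - 1847) = (1847 - 1/2915)*(-2761 - 1847) = (5384004/2915)*(-4608) = -24809490432/2915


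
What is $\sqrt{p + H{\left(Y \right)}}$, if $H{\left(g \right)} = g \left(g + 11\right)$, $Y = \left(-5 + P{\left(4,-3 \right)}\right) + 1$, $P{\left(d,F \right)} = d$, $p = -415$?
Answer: $i \sqrt{415} \approx 20.372 i$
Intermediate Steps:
$Y = 0$ ($Y = \left(-5 + 4\right) + 1 = -1 + 1 = 0$)
$H{\left(g \right)} = g \left(11 + g\right)$
$\sqrt{p + H{\left(Y \right)}} = \sqrt{-415 + 0 \left(11 + 0\right)} = \sqrt{-415 + 0 \cdot 11} = \sqrt{-415 + 0} = \sqrt{-415} = i \sqrt{415}$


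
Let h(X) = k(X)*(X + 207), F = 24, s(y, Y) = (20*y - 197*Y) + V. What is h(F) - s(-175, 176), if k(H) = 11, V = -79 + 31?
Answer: 40761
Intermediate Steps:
V = -48
s(y, Y) = -48 - 197*Y + 20*y (s(y, Y) = (20*y - 197*Y) - 48 = (-197*Y + 20*y) - 48 = -48 - 197*Y + 20*y)
h(X) = 2277 + 11*X (h(X) = 11*(X + 207) = 11*(207 + X) = 2277 + 11*X)
h(F) - s(-175, 176) = (2277 + 11*24) - (-48 - 197*176 + 20*(-175)) = (2277 + 264) - (-48 - 34672 - 3500) = 2541 - 1*(-38220) = 2541 + 38220 = 40761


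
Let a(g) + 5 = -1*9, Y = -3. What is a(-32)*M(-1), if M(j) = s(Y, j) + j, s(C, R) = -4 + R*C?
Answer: 28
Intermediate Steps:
s(C, R) = -4 + C*R
M(j) = -4 - 2*j (M(j) = (-4 - 3*j) + j = -4 - 2*j)
a(g) = -14 (a(g) = -5 - 1*9 = -5 - 9 = -14)
a(-32)*M(-1) = -14*(-4 - 2*(-1)) = -14*(-4 + 2) = -14*(-2) = 28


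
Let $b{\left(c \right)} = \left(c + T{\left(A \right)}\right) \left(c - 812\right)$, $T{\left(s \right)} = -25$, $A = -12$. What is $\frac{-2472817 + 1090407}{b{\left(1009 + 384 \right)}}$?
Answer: $- \frac{691205}{397404} \approx -1.7393$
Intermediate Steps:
$b{\left(c \right)} = \left(-812 + c\right) \left(-25 + c\right)$ ($b{\left(c \right)} = \left(c - 25\right) \left(c - 812\right) = \left(-25 + c\right) \left(-812 + c\right) = \left(-812 + c\right) \left(-25 + c\right)$)
$\frac{-2472817 + 1090407}{b{\left(1009 + 384 \right)}} = \frac{-2472817 + 1090407}{20300 + \left(1009 + 384\right)^{2} - 837 \left(1009 + 384\right)} = - \frac{1382410}{20300 + 1393^{2} - 1165941} = - \frac{1382410}{20300 + 1940449 - 1165941} = - \frac{1382410}{794808} = \left(-1382410\right) \frac{1}{794808} = - \frac{691205}{397404}$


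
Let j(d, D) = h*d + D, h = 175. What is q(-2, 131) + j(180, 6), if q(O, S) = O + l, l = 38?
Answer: 31542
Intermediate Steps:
j(d, D) = D + 175*d (j(d, D) = 175*d + D = D + 175*d)
q(O, S) = 38 + O (q(O, S) = O + 38 = 38 + O)
q(-2, 131) + j(180, 6) = (38 - 2) + (6 + 175*180) = 36 + (6 + 31500) = 36 + 31506 = 31542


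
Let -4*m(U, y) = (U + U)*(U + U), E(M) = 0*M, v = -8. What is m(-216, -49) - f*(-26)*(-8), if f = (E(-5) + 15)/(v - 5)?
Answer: -46416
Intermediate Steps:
E(M) = 0
m(U, y) = -U**2 (m(U, y) = -(U + U)*(U + U)/4 = -2*U*2*U/4 = -U**2)
f = -15/13 (f = (0 + 15)/(-8 - 5) = 15/(-13) = 15*(-1/13) = -15/13 ≈ -1.1538)
m(-216, -49) - f*(-26)*(-8) = -1*(-216)**2 - (-15/13*(-26))*(-8) = -1*46656 - 30*(-8) = -46656 - 1*(-240) = -46656 + 240 = -46416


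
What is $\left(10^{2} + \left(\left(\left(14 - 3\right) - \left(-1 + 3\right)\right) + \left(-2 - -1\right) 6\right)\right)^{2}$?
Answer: $10609$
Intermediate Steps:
$\left(10^{2} + \left(\left(\left(14 - 3\right) - \left(-1 + 3\right)\right) + \left(-2 - -1\right) 6\right)\right)^{2} = \left(100 + \left(\left(\left(14 - 3\right) - 2\right) + \left(-2 + 1\right) 6\right)\right)^{2} = \left(100 + \left(\left(11 - 2\right) - 6\right)\right)^{2} = \left(100 + \left(9 - 6\right)\right)^{2} = \left(100 + 3\right)^{2} = 103^{2} = 10609$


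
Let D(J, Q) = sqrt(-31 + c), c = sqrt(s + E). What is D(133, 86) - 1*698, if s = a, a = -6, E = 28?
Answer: -698 + I*sqrt(31 - sqrt(22)) ≈ -698.0 + 5.1293*I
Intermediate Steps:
s = -6
c = sqrt(22) (c = sqrt(-6 + 28) = sqrt(22) ≈ 4.6904)
D(J, Q) = sqrt(-31 + sqrt(22))
D(133, 86) - 1*698 = sqrt(-31 + sqrt(22)) - 1*698 = sqrt(-31 + sqrt(22)) - 698 = -698 + sqrt(-31 + sqrt(22))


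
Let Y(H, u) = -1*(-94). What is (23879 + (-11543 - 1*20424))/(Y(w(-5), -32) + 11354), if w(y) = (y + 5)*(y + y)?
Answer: -337/477 ≈ -0.70650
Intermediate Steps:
w(y) = 2*y*(5 + y) (w(y) = (5 + y)*(2*y) = 2*y*(5 + y))
Y(H, u) = 94
(23879 + (-11543 - 1*20424))/(Y(w(-5), -32) + 11354) = (23879 + (-11543 - 1*20424))/(94 + 11354) = (23879 + (-11543 - 20424))/11448 = (23879 - 31967)*(1/11448) = -8088*1/11448 = -337/477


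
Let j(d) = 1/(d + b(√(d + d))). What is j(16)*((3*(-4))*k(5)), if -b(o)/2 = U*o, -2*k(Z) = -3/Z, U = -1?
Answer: -9/20 + 9*√2/40 ≈ -0.13180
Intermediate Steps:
k(Z) = 3/(2*Z) (k(Z) = -(-3)/(2*Z) = 3/(2*Z))
b(o) = 2*o (b(o) = -(-2)*o = 2*o)
j(d) = 1/(d + 2*√2*√d) (j(d) = 1/(d + 2*√(d + d)) = 1/(d + 2*√(2*d)) = 1/(d + 2*(√2*√d)) = 1/(d + 2*√2*√d))
j(16)*((3*(-4))*k(5)) = ((3*(-4))*((3/2)/5))/(16 + 2*√2*√16) = (-18/5)/(16 + 2*√2*4) = (-12*3/10)/(16 + 8*√2) = -18/5/(16 + 8*√2) = -18/(5*(16 + 8*√2))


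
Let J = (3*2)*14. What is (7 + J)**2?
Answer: 8281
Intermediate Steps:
J = 84 (J = 6*14 = 84)
(7 + J)**2 = (7 + 84)**2 = 91**2 = 8281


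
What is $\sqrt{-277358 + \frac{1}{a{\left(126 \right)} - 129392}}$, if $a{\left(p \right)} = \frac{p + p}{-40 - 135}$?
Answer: $\frac{i \sqrt{725579896016012917}}{1617418} \approx 526.65 i$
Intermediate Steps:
$a{\left(p \right)} = - \frac{2 p}{175}$ ($a{\left(p \right)} = \frac{2 p}{-175} = 2 p \left(- \frac{1}{175}\right) = - \frac{2 p}{175}$)
$\sqrt{-277358 + \frac{1}{a{\left(126 \right)} - 129392}} = \sqrt{-277358 + \frac{1}{\left(- \frac{2}{175}\right) 126 - 129392}} = \sqrt{-277358 + \frac{1}{- \frac{36}{25} - 129392}} = \sqrt{-277358 + \frac{1}{- \frac{3234836}{25}}} = \sqrt{-277358 - \frac{25}{3234836}} = \sqrt{- \frac{897207643313}{3234836}} = \frac{i \sqrt{725579896016012917}}{1617418}$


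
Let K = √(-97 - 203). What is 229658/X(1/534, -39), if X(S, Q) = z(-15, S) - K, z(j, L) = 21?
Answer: 123662/19 + 176660*I*√3/57 ≈ 6508.5 + 5368.1*I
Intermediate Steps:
K = 10*I*√3 (K = √(-300) = 10*I*√3 ≈ 17.32*I)
X(S, Q) = 21 - 10*I*√3
229658/X(1/534, -39) = 229658/(21 - 10*I*√3)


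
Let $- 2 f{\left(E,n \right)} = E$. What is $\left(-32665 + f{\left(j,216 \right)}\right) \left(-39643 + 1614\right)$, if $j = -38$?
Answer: $1241494734$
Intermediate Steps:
$f{\left(E,n \right)} = - \frac{E}{2}$
$\left(-32665 + f{\left(j,216 \right)}\right) \left(-39643 + 1614\right) = \left(-32665 - -19\right) \left(-39643 + 1614\right) = \left(-32665 + 19\right) \left(-38029\right) = \left(-32646\right) \left(-38029\right) = 1241494734$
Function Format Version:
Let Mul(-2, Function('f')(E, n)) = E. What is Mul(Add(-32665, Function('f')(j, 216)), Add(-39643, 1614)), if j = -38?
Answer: 1241494734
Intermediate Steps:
Function('f')(E, n) = Mul(Rational(-1, 2), E)
Mul(Add(-32665, Function('f')(j, 216)), Add(-39643, 1614)) = Mul(Add(-32665, Mul(Rational(-1, 2), -38)), Add(-39643, 1614)) = Mul(Add(-32665, 19), -38029) = Mul(-32646, -38029) = 1241494734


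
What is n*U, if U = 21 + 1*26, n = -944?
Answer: -44368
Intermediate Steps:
U = 47 (U = 21 + 26 = 47)
n*U = -944*47 = -44368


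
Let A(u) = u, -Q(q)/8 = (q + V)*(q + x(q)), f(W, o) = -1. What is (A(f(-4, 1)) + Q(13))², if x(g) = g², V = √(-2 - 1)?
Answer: 351947233 + 55121248*I*√3 ≈ 3.5195e+8 + 9.5473e+7*I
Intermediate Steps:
V = I*√3 (V = √(-3) = I*√3 ≈ 1.732*I)
Q(q) = -8*(q + q²)*(q + I*√3) (Q(q) = -8*(q + I*√3)*(q + q²) = -8*(q + q²)*(q + I*√3))
(A(f(-4, 1)) + Q(13))² = (-1 + 8*13*(-1*13 - 1*13² - I*√3 - 1*I*13*√3))² = (-1 + 8*13*(-13 - 1*169 - I*√3 - 13*I*√3))² = (-1 + 8*13*(-13 - 169 - I*√3 - 13*I*√3))² = (-1 + 8*13*(-182 - 14*I*√3))² = (-1 + (-18928 - 1456*I*√3))² = (-18929 - 1456*I*√3)²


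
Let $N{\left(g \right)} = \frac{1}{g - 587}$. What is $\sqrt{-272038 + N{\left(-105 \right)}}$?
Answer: $\frac{i \sqrt{32567301381}}{346} \approx 521.57 i$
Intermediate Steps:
$N{\left(g \right)} = \frac{1}{-587 + g}$
$\sqrt{-272038 + N{\left(-105 \right)}} = \sqrt{-272038 + \frac{1}{-587 - 105}} = \sqrt{-272038 + \frac{1}{-692}} = \sqrt{-272038 - \frac{1}{692}} = \sqrt{- \frac{188250297}{692}} = \frac{i \sqrt{32567301381}}{346}$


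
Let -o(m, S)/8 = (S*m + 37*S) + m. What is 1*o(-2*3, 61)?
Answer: -15080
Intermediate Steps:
o(m, S) = -296*S - 8*m - 8*S*m (o(m, S) = -8*((S*m + 37*S) + m) = -8*((37*S + S*m) + m) = -8*(m + 37*S + S*m) = -296*S - 8*m - 8*S*m)
1*o(-2*3, 61) = 1*(-296*61 - (-16)*3 - 8*61*(-2*3)) = 1*(-18056 - 8*(-6) - 8*61*(-6)) = 1*(-18056 + 48 + 2928) = 1*(-15080) = -15080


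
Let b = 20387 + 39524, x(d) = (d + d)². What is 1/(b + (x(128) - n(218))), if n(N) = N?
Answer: 1/125229 ≈ 7.9854e-6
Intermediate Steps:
x(d) = 4*d² (x(d) = (2*d)² = 4*d²)
b = 59911
1/(b + (x(128) - n(218))) = 1/(59911 + (4*128² - 1*218)) = 1/(59911 + (4*16384 - 218)) = 1/(59911 + (65536 - 218)) = 1/(59911 + 65318) = 1/125229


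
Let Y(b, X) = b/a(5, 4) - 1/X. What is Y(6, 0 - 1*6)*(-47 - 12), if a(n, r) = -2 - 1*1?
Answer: 649/6 ≈ 108.17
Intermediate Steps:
a(n, r) = -3 (a(n, r) = -2 - 1 = -3)
Y(b, X) = -1/X - b/3 (Y(b, X) = b/(-3) - 1/X = b*(-1/3) - 1/X = -b/3 - 1/X = -1/X - b/3)
Y(6, 0 - 1*6)*(-47 - 12) = (-1/(0 - 1*6) - 1/3*6)*(-47 - 12) = (-1/(0 - 6) - 2)*(-59) = (-1/(-6) - 2)*(-59) = (-1*(-1/6) - 2)*(-59) = (1/6 - 2)*(-59) = -11/6*(-59) = 649/6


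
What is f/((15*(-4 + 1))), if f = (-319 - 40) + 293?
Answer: 22/15 ≈ 1.4667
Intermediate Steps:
f = -66 (f = -359 + 293 = -66)
f/((15*(-4 + 1))) = -66*1/(15*(-4 + 1)) = -66/(15*(-3)) = -66/(-45) = -66*(-1/45) = 22/15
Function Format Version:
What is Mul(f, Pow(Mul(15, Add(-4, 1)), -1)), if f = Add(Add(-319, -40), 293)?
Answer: Rational(22, 15) ≈ 1.4667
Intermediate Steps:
f = -66 (f = Add(-359, 293) = -66)
Mul(f, Pow(Mul(15, Add(-4, 1)), -1)) = Mul(-66, Pow(Mul(15, Add(-4, 1)), -1)) = Mul(-66, Pow(Mul(15, -3), -1)) = Mul(-66, Pow(-45, -1)) = Mul(-66, Rational(-1, 45)) = Rational(22, 15)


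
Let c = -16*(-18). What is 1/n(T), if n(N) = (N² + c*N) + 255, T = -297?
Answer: 1/2928 ≈ 0.00034153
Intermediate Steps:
c = 288
n(N) = 255 + N² + 288*N (n(N) = (N² + 288*N) + 255 = 255 + N² + 288*N)
1/n(T) = 1/(255 + (-297)² + 288*(-297)) = 1/(255 + 88209 - 85536) = 1/2928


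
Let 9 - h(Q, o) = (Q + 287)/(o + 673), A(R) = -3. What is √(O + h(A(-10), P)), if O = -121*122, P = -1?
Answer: 5*I*√4164006/84 ≈ 121.46*I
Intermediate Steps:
O = -14762
h(Q, o) = 9 - (287 + Q)/(673 + o) (h(Q, o) = 9 - (Q + 287)/(o + 673) = 9 - (287 + Q)/(673 + o))
√(O + h(A(-10), P)) = √(-14762 + (5770 - 1*(-3) + 9*(-1))/(673 - 1)) = √(-14762 + (5770 + 3 - 9)/672) = √(-14762 + (1/672)*5764) = √(-14762 + 1441/168) = √(-2478575/168) = 5*I*√4164006/84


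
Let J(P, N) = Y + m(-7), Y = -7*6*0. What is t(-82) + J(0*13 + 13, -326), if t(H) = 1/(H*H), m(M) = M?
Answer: -47067/6724 ≈ -6.9998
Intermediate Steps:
Y = 0 (Y = -42*0 = 0)
J(P, N) = -7 (J(P, N) = 0 - 7 = -7)
t(H) = H⁻²
t(-82) + J(0*13 + 13, -326) = (-82)⁻² - 7 = 1/6724 - 7 = -47067/6724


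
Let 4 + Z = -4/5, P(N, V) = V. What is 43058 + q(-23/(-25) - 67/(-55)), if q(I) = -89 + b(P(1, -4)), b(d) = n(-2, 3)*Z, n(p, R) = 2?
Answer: 214797/5 ≈ 42959.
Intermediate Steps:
Z = -24/5 (Z = -4 - 4/5 = -24/5 ≈ -4.8000)
b(d) = -48/5 (b(d) = 2*(-24/5) = -48/5)
q(I) = -493/5 (q(I) = -89 - 48/5 = -493/5)
43058 + q(-23/(-25) - 67/(-55)) = 43058 - 493/5 = 214797/5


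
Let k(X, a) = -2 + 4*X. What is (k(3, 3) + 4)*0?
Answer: 0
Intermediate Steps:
(k(3, 3) + 4)*0 = ((-2 + 4*3) + 4)*0 = ((-2 + 12) + 4)*0 = (10 + 4)*0 = 14*0 = 0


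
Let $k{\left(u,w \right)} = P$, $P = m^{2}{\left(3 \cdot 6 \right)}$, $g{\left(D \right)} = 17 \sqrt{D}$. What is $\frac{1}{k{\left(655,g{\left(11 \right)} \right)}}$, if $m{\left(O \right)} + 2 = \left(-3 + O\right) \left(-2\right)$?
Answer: $\frac{1}{1024} \approx 0.00097656$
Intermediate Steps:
$m{\left(O \right)} = 4 - 2 O$ ($m{\left(O \right)} = -2 + \left(-3 + O\right) \left(-2\right) = -2 - \left(-6 + 2 O\right) = 4 - 2 O$)
$P = 1024$ ($P = \left(4 - 2 \cdot 3 \cdot 6\right)^{2} = \left(4 - 36\right)^{2} = \left(-32\right)^{2} = 1024$)
$k{\left(u,w \right)} = 1024$
$\frac{1}{k{\left(655,g{\left(11 \right)} \right)}} = \frac{1}{1024}$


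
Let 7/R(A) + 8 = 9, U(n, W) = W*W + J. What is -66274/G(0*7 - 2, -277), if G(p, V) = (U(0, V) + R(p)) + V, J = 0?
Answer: -66274/76459 ≈ -0.86679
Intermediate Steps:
U(n, W) = W**2 (U(n, W) = W*W + 0 = W**2 + 0 = W**2)
R(A) = 7 (R(A) = 7/(-8 + 9) = 7/1 = 7*1 = 7)
G(p, V) = 7 + V + V**2 (G(p, V) = (V**2 + 7) + V = (7 + V**2) + V = 7 + V + V**2)
-66274/G(0*7 - 2, -277) = -66274/(7 - 277 + (-277)**2) = -66274/(7 - 277 + 76729) = -66274/76459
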